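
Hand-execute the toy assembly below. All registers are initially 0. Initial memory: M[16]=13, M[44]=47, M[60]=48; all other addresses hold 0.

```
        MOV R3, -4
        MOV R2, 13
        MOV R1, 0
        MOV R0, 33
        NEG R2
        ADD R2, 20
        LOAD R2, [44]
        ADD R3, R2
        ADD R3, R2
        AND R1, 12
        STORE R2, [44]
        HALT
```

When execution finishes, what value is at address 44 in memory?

MOV R3, -4 → R3=-4
MOV R2, 13 → R2=13
MOV R1, 0 → R1=0
MOV R0, 33 → R0=33
NEG R2 → R2=-(13)=-13
ADD R2, 20 → R2=(-13)+20=7
LOAD R2, [44] → R2=M[44]=47
ADD R3, R2 → R3=(-4)+47=43
ADD R3, R2 → R3=43+47=90
AND R1, 12 → R1=0&12=0
STORE R2, [44] → M[44]=47
halt.

47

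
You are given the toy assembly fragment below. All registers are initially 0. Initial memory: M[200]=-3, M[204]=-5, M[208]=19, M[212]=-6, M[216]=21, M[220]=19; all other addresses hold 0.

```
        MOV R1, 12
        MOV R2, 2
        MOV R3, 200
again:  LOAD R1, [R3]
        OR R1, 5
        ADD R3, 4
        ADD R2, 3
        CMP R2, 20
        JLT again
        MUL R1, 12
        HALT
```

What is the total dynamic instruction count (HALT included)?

after MOV R1, 12: R1=12
after MOV R2, 2: R2=2
after MOV R3, 200: R3=200
after LOAD R1, [R3]: R1=M[200]=-3
after OR R1, 5: R1=(-3)|5=-3
after ADD R3, 4: R3=200+4=204
after ADD R2, 3: R2=2+3=5
CMP R2, 20  (cmp 5,20)
JLT again: taken
after LOAD R1, [R3]: R1=M[204]=-5
after OR R1, 5: R1=(-5)|5=-1
after ADD R3, 4: R3=204+4=208
after ADD R2, 3: R2=5+3=8
CMP R2, 20  (cmp 8,20)
JLT again: taken
after LOAD R1, [R3]: R1=M[208]=19
after OR R1, 5: R1=19|5=23
after ADD R3, 4: R3=208+4=212
after ADD R2, 3: R2=8+3=11
CMP R2, 20  (cmp 11,20)
JLT again: taken
after LOAD R1, [R3]: R1=M[212]=-6
after OR R1, 5: R1=(-6)|5=-1
after ADD R3, 4: R3=212+4=216
after ADD R2, 3: R2=11+3=14
CMP R2, 20  (cmp 14,20)
JLT again: taken
after LOAD R1, [R3]: R1=M[216]=21
after OR R1, 5: R1=21|5=21
after ADD R3, 4: R3=216+4=220
after ADD R2, 3: R2=14+3=17
CMP R2, 20  (cmp 17,20)
JLT again: taken
after LOAD R1, [R3]: R1=M[220]=19
after OR R1, 5: R1=19|5=23
after ADD R3, 4: R3=220+4=224
after ADD R2, 3: R2=17+3=20
CMP R2, 20  (cmp 20,20)
JLT again: not taken
after MUL R1, 12: R1=23*12=276
halt.
Total executed instructions: 41.

41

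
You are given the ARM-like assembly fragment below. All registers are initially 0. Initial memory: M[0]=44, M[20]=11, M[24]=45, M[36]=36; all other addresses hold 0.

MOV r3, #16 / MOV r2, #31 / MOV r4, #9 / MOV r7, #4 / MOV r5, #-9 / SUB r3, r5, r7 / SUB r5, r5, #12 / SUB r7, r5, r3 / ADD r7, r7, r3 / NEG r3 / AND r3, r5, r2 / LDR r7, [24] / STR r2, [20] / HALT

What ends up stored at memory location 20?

r3=16
r2=31
r4=9
r7=4
r5=-9
r3=(-9)-4=-13
r5=(-9)-12=-21
r7=(-21)-(-13)=-8
r7=(-8)+(-13)=-21
r3=-(-13)=13
r3=(-21)&31=11
r7=M[24]=45
STR r2, [20] → M[20]=31
halt.

31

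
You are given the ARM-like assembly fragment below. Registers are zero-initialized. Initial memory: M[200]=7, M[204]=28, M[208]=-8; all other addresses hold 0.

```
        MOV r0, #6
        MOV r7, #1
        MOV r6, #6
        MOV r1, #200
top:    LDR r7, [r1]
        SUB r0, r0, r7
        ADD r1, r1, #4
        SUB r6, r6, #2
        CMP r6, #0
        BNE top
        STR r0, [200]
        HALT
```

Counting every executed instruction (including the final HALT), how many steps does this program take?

after MOV r0, #6: r0=6
after MOV r7, #1: r7=1
after MOV r6, #6: r6=6
after MOV r1, #200: r1=200
after LDR r7, [r1]: r7=M[200]=7
after SUB r0, r0, r7: r0=6-7=-1
after ADD r1, r1, #4: r1=200+4=204
after SUB r6, r6, #2: r6=6-2=4
CMP r6, #0  (cmp 4,0)
BNE top: taken
after LDR r7, [r1]: r7=M[204]=28
after SUB r0, r0, r7: r0=(-1)-28=-29
after ADD r1, r1, #4: r1=204+4=208
after SUB r6, r6, #2: r6=4-2=2
CMP r6, #0  (cmp 2,0)
BNE top: taken
after LDR r7, [r1]: r7=M[208]=-8
after SUB r0, r0, r7: r0=(-29)-(-8)=-21
after ADD r1, r1, #4: r1=208+4=212
after SUB r6, r6, #2: r6=2-2=0
CMP r6, #0  (cmp 0,0)
BNE top: not taken
STR r0, [200] → M[200]=-21
halt.
Total executed instructions: 24.

24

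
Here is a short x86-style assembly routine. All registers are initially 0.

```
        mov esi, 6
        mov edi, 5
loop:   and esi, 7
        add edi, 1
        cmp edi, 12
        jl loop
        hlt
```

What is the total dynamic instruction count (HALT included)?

after mov esi, 6: esi=6
after mov edi, 5: edi=5
after and esi, 7: esi=6&7=6
after add edi, 1: edi=5+1=6
cmp edi, 12  (cmp 6,12)
jl loop: taken
after and esi, 7: esi=6&7=6
after add edi, 1: edi=6+1=7
cmp edi, 12  (cmp 7,12)
jl loop: taken
after and esi, 7: esi=6&7=6
after add edi, 1: edi=7+1=8
cmp edi, 12  (cmp 8,12)
jl loop: taken
after and esi, 7: esi=6&7=6
after add edi, 1: edi=8+1=9
cmp edi, 12  (cmp 9,12)
jl loop: taken
after and esi, 7: esi=6&7=6
after add edi, 1: edi=9+1=10
cmp edi, 12  (cmp 10,12)
jl loop: taken
after and esi, 7: esi=6&7=6
after add edi, 1: edi=10+1=11
cmp edi, 12  (cmp 11,12)
jl loop: taken
after and esi, 7: esi=6&7=6
after add edi, 1: edi=11+1=12
cmp edi, 12  (cmp 12,12)
jl loop: not taken
halt.
Total executed instructions: 31.

31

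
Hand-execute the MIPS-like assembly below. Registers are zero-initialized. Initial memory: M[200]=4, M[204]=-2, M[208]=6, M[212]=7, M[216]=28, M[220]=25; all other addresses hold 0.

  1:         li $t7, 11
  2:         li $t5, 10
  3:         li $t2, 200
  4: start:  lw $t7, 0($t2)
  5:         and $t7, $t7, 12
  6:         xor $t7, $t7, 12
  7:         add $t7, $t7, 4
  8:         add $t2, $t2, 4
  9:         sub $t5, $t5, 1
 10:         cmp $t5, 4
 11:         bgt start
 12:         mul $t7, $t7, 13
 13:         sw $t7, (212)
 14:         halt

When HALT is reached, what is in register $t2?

224

$t7=11
$t5=10
$t2=200
$t7=M[200]=4
$t7=4&12=4
$t7=4^12=8
$t7=8+4=12
$t2=200+4=204
$t5=10-1=9
cmp $t5, 4  (cmp 9,4)
bgt start: taken
$t7=M[204]=-2
$t7=(-2)&12=12
$t7=12^12=0
$t7=0+4=4
$t2=204+4=208
$t5=9-1=8
cmp $t5, 4  (cmp 8,4)
bgt start: taken
$t7=M[208]=6
$t7=6&12=4
$t7=4^12=8
$t7=8+4=12
$t2=208+4=212
$t5=8-1=7
cmp $t5, 4  (cmp 7,4)
bgt start: taken
$t7=M[212]=7
$t7=7&12=4
$t7=4^12=8
$t7=8+4=12
$t2=212+4=216
$t5=7-1=6
cmp $t5, 4  (cmp 6,4)
bgt start: taken
$t7=M[216]=28
$t7=28&12=12
$t7=12^12=0
$t7=0+4=4
$t2=216+4=220
$t5=6-1=5
cmp $t5, 4  (cmp 5,4)
bgt start: taken
$t7=M[220]=25
$t7=25&12=8
$t7=8^12=4
$t7=4+4=8
$t2=220+4=224
$t5=5-1=4
cmp $t5, 4  (cmp 4,4)
bgt start: not taken
$t7=8*13=104
sw $t7, (212) → M[212]=104
halt.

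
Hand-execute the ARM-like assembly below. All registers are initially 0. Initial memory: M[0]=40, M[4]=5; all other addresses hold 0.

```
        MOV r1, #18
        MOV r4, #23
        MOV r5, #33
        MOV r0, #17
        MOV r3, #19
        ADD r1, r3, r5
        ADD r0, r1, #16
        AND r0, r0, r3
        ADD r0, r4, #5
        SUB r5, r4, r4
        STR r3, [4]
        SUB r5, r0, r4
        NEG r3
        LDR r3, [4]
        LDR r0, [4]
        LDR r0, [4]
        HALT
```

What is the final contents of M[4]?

19

MOV r1, #18 → r1=18
MOV r4, #23 → r4=23
MOV r5, #33 → r5=33
MOV r0, #17 → r0=17
MOV r3, #19 → r3=19
ADD r1, r3, r5 → r1=19+33=52
ADD r0, r1, #16 → r0=52+16=68
AND r0, r0, r3 → r0=68&19=0
ADD r0, r4, #5 → r0=23+5=28
SUB r5, r4, r4 → r5=23-23=0
STR r3, [4] → M[4]=19
SUB r5, r0, r4 → r5=28-23=5
NEG r3 → r3=-(19)=-19
LDR r3, [4] → r3=M[4]=19
LDR r0, [4] → r0=M[4]=19
LDR r0, [4] → r0=M[4]=19
halt.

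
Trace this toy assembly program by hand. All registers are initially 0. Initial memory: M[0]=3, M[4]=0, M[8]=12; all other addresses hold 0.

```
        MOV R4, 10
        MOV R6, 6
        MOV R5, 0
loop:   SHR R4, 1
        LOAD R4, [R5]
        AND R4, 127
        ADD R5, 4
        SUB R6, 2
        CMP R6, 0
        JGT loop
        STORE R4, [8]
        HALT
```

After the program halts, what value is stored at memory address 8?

12

MOV R4, 10 → R4=10
MOV R6, 6 → R6=6
MOV R5, 0 → R5=0
SHR R4, 1 → R4=10>>1=5
LOAD R4, [R5] → R4=M[0]=3
AND R4, 127 → R4=3&127=3
ADD R5, 4 → R5=0+4=4
SUB R6, 2 → R6=6-2=4
CMP R6, 0  (cmp 4,0)
JGT loop: taken
SHR R4, 1 → R4=3>>1=1
LOAD R4, [R5] → R4=M[4]=0
AND R4, 127 → R4=0&127=0
ADD R5, 4 → R5=4+4=8
SUB R6, 2 → R6=4-2=2
CMP R6, 0  (cmp 2,0)
JGT loop: taken
SHR R4, 1 → R4=0>>1=0
LOAD R4, [R5] → R4=M[8]=12
AND R4, 127 → R4=12&127=12
ADD R5, 4 → R5=8+4=12
SUB R6, 2 → R6=2-2=0
CMP R6, 0  (cmp 0,0)
JGT loop: not taken
STORE R4, [8] → M[8]=12
halt.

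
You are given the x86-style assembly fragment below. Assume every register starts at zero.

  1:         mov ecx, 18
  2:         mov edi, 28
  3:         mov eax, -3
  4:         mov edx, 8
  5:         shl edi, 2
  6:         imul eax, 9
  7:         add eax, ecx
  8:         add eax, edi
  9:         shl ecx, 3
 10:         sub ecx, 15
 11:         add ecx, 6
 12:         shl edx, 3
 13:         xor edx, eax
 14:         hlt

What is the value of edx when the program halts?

ecx=18
edi=28
eax=-3
edx=8
edi=28<<2=112
eax=(-3)*9=-27
eax=(-27)+18=-9
eax=(-9)+112=103
ecx=18<<3=144
ecx=144-15=129
ecx=129+6=135
edx=8<<3=64
edx=64^103=39
halt.

39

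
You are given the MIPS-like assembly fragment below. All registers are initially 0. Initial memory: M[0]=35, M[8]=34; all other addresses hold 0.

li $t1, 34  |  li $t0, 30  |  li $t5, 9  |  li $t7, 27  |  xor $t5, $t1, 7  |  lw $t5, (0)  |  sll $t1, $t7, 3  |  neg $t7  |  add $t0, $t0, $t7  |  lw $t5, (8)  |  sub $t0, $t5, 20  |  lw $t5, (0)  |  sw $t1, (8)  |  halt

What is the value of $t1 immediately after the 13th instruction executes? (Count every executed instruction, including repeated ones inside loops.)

after li $t1, 34: $t1=34
after li $t0, 30: $t0=30
after li $t5, 9: $t5=9
after li $t7, 27: $t7=27
after xor $t5, $t1, 7: $t5=34^7=37
after lw $t5, (0): $t5=M[0]=35
after sll $t1, $t7, 3: $t1=27<<3=216
after neg $t7: $t7=-(27)=-27
after add $t0, $t0, $t7: $t0=30+(-27)=3
after lw $t5, (8): $t5=M[8]=34
after sub $t0, $t5, 20: $t0=34-20=14
after lw $t5, (0): $t5=M[0]=35
sw $t1, (8) → M[8]=216
After step 13: $t1 = 216.

216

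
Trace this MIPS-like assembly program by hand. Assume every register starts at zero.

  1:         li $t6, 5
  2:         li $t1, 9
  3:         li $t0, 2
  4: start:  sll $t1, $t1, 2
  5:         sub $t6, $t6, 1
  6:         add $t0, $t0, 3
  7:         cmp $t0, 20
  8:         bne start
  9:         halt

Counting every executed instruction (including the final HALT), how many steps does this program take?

li $t6, 5 → $t6=5
li $t1, 9 → $t1=9
li $t0, 2 → $t0=2
sll $t1, $t1, 2 → $t1=9<<2=36
sub $t6, $t6, 1 → $t6=5-1=4
add $t0, $t0, 3 → $t0=2+3=5
cmp $t0, 20  (cmp 5,20)
bne start: taken
sll $t1, $t1, 2 → $t1=36<<2=144
sub $t6, $t6, 1 → $t6=4-1=3
add $t0, $t0, 3 → $t0=5+3=8
cmp $t0, 20  (cmp 8,20)
bne start: taken
sll $t1, $t1, 2 → $t1=144<<2=576
sub $t6, $t6, 1 → $t6=3-1=2
add $t0, $t0, 3 → $t0=8+3=11
cmp $t0, 20  (cmp 11,20)
bne start: taken
sll $t1, $t1, 2 → $t1=576<<2=2304
sub $t6, $t6, 1 → $t6=2-1=1
add $t0, $t0, 3 → $t0=11+3=14
cmp $t0, 20  (cmp 14,20)
bne start: taken
sll $t1, $t1, 2 → $t1=2304<<2=9216
sub $t6, $t6, 1 → $t6=1-1=0
add $t0, $t0, 3 → $t0=14+3=17
cmp $t0, 20  (cmp 17,20)
bne start: taken
sll $t1, $t1, 2 → $t1=9216<<2=36864
sub $t6, $t6, 1 → $t6=0-1=-1
add $t0, $t0, 3 → $t0=17+3=20
cmp $t0, 20  (cmp 20,20)
bne start: not taken
halt.
Total executed instructions: 34.

34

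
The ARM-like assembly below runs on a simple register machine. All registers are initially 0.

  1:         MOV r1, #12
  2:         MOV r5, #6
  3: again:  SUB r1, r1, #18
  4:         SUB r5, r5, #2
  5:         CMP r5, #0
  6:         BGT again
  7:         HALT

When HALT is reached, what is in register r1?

-42

MOV r1, #12 → r1=12
MOV r5, #6 → r5=6
SUB r1, r1, #18 → r1=12-18=-6
SUB r5, r5, #2 → r5=6-2=4
CMP r5, #0  (cmp 4,0)
BGT again: taken
SUB r1, r1, #18 → r1=(-6)-18=-24
SUB r5, r5, #2 → r5=4-2=2
CMP r5, #0  (cmp 2,0)
BGT again: taken
SUB r1, r1, #18 → r1=(-24)-18=-42
SUB r5, r5, #2 → r5=2-2=0
CMP r5, #0  (cmp 0,0)
BGT again: not taken
halt.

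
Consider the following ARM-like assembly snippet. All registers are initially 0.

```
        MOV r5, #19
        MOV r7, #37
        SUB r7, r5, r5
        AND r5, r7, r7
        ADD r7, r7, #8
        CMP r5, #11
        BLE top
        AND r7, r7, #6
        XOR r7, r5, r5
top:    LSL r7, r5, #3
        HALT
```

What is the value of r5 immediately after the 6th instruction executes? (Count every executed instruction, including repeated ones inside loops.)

0

r5=19
r7=37
r7=19-19=0
r5=0&0=0
r7=0+8=8
CMP r5, #11  (cmp 0,11)
After step 6: r5 = 0.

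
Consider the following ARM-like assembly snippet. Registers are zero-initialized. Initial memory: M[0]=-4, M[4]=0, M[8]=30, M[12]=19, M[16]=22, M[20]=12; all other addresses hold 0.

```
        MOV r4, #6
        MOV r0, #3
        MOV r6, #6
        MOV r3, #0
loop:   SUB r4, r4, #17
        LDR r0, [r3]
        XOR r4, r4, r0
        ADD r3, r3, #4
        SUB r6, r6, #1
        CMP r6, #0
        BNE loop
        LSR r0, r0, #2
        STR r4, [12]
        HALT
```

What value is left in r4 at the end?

-25

after MOV r4, #6: r4=6
after MOV r0, #3: r0=3
after MOV r6, #6: r6=6
after MOV r3, #0: r3=0
after SUB r4, r4, #17: r4=6-17=-11
after LDR r0, [r3]: r0=M[0]=-4
after XOR r4, r4, r0: r4=(-11)^(-4)=9
after ADD r3, r3, #4: r3=0+4=4
after SUB r6, r6, #1: r6=6-1=5
CMP r6, #0  (cmp 5,0)
BNE loop: taken
after SUB r4, r4, #17: r4=9-17=-8
after LDR r0, [r3]: r0=M[4]=0
after XOR r4, r4, r0: r4=(-8)^0=-8
after ADD r3, r3, #4: r3=4+4=8
after SUB r6, r6, #1: r6=5-1=4
CMP r6, #0  (cmp 4,0)
BNE loop: taken
after SUB r4, r4, #17: r4=(-8)-17=-25
after LDR r0, [r3]: r0=M[8]=30
after XOR r4, r4, r0: r4=(-25)^30=-7
after ADD r3, r3, #4: r3=8+4=12
after SUB r6, r6, #1: r6=4-1=3
CMP r6, #0  (cmp 3,0)
BNE loop: taken
after SUB r4, r4, #17: r4=(-7)-17=-24
after LDR r0, [r3]: r0=M[12]=19
after XOR r4, r4, r0: r4=(-24)^19=-5
after ADD r3, r3, #4: r3=12+4=16
after SUB r6, r6, #1: r6=3-1=2
CMP r6, #0  (cmp 2,0)
BNE loop: taken
after SUB r4, r4, #17: r4=(-5)-17=-22
after LDR r0, [r3]: r0=M[16]=22
after XOR r4, r4, r0: r4=(-22)^22=-4
after ADD r3, r3, #4: r3=16+4=20
after SUB r6, r6, #1: r6=2-1=1
CMP r6, #0  (cmp 1,0)
BNE loop: taken
after SUB r4, r4, #17: r4=(-4)-17=-21
after LDR r0, [r3]: r0=M[20]=12
after XOR r4, r4, r0: r4=(-21)^12=-25
after ADD r3, r3, #4: r3=20+4=24
after SUB r6, r6, #1: r6=1-1=0
CMP r6, #0  (cmp 0,0)
BNE loop: not taken
after LSR r0, r0, #2: r0=12>>2=3
STR r4, [12] → M[12]=-25
halt.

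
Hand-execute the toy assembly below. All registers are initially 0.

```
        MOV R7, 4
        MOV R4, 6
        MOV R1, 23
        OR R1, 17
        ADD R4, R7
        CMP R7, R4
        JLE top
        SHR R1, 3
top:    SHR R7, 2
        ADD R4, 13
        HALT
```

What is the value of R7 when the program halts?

1

MOV R7, 4 → R7=4
MOV R4, 6 → R4=6
MOV R1, 23 → R1=23
OR R1, 17 → R1=23|17=23
ADD R4, R7 → R4=6+4=10
CMP R7, R4  (cmp 4,10)
JLE top: taken
SHR R7, 2 → R7=4>>2=1
ADD R4, 13 → R4=10+13=23
halt.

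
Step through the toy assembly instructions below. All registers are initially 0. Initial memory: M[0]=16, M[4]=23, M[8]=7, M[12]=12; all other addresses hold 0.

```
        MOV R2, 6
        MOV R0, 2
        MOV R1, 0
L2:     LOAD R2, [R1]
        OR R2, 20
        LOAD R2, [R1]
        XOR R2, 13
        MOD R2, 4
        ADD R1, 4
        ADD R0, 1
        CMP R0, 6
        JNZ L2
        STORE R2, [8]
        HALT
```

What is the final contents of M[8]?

MOV R2, 6 → R2=6
MOV R0, 2 → R0=2
MOV R1, 0 → R1=0
LOAD R2, [R1] → R2=M[0]=16
OR R2, 20 → R2=16|20=20
LOAD R2, [R1] → R2=M[0]=16
XOR R2, 13 → R2=16^13=29
MOD R2, 4 → R2=29%4=1
ADD R1, 4 → R1=0+4=4
ADD R0, 1 → R0=2+1=3
CMP R0, 6  (cmp 3,6)
JNZ L2: taken
LOAD R2, [R1] → R2=M[4]=23
OR R2, 20 → R2=23|20=23
LOAD R2, [R1] → R2=M[4]=23
XOR R2, 13 → R2=23^13=26
MOD R2, 4 → R2=26%4=2
ADD R1, 4 → R1=4+4=8
ADD R0, 1 → R0=3+1=4
CMP R0, 6  (cmp 4,6)
JNZ L2: taken
LOAD R2, [R1] → R2=M[8]=7
OR R2, 20 → R2=7|20=23
LOAD R2, [R1] → R2=M[8]=7
XOR R2, 13 → R2=7^13=10
MOD R2, 4 → R2=10%4=2
ADD R1, 4 → R1=8+4=12
ADD R0, 1 → R0=4+1=5
CMP R0, 6  (cmp 5,6)
JNZ L2: taken
LOAD R2, [R1] → R2=M[12]=12
OR R2, 20 → R2=12|20=28
LOAD R2, [R1] → R2=M[12]=12
XOR R2, 13 → R2=12^13=1
MOD R2, 4 → R2=1%4=1
ADD R1, 4 → R1=12+4=16
ADD R0, 1 → R0=5+1=6
CMP R0, 6  (cmp 6,6)
JNZ L2: not taken
STORE R2, [8] → M[8]=1
halt.

1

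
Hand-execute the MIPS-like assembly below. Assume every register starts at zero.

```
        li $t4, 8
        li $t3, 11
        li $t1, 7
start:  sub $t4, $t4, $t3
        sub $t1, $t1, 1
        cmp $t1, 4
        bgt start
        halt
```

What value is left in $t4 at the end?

$t4=8
$t3=11
$t1=7
$t4=8-11=-3
$t1=7-1=6
cmp $t1, 4  (cmp 6,4)
bgt start: taken
$t4=(-3)-11=-14
$t1=6-1=5
cmp $t1, 4  (cmp 5,4)
bgt start: taken
$t4=(-14)-11=-25
$t1=5-1=4
cmp $t1, 4  (cmp 4,4)
bgt start: not taken
halt.

-25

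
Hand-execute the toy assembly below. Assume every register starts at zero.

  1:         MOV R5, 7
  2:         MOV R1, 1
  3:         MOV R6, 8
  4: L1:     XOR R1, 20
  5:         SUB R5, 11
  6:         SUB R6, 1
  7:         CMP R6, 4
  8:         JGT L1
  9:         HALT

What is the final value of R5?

R5=7
R1=1
R6=8
R1=1^20=21
R5=7-11=-4
R6=8-1=7
CMP R6, 4  (cmp 7,4)
JGT L1: taken
R1=21^20=1
R5=(-4)-11=-15
R6=7-1=6
CMP R6, 4  (cmp 6,4)
JGT L1: taken
R1=1^20=21
R5=(-15)-11=-26
R6=6-1=5
CMP R6, 4  (cmp 5,4)
JGT L1: taken
R1=21^20=1
R5=(-26)-11=-37
R6=5-1=4
CMP R6, 4  (cmp 4,4)
JGT L1: not taken
halt.

-37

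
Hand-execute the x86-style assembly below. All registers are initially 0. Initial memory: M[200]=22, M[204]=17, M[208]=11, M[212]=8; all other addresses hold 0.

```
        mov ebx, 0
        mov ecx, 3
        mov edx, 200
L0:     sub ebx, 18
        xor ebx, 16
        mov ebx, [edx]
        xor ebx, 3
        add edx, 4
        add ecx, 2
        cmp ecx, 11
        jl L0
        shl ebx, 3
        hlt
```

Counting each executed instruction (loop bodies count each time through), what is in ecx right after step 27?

ebx=0
ecx=3
edx=200
ebx=0-18=-18
ebx=(-18)^16=-2
ebx=M[200]=22
ebx=22^3=21
edx=200+4=204
ecx=3+2=5
cmp ecx, 11  (cmp 5,11)
jl L0: taken
ebx=21-18=3
ebx=3^16=19
ebx=M[204]=17
ebx=17^3=18
edx=204+4=208
ecx=5+2=7
cmp ecx, 11  (cmp 7,11)
jl L0: taken
ebx=18-18=0
ebx=0^16=16
ebx=M[208]=11
ebx=11^3=8
edx=208+4=212
ecx=7+2=9
cmp ecx, 11  (cmp 9,11)
jl L0: taken
After step 27: ecx = 9.

9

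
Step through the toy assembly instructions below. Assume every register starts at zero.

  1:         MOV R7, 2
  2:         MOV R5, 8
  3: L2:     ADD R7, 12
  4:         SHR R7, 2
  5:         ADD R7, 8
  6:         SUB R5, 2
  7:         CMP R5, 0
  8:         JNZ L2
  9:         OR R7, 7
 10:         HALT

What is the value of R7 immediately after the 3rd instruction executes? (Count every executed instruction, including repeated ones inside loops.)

MOV R7, 2 → R7=2
MOV R5, 8 → R5=8
ADD R7, 12 → R7=2+12=14
After step 3: R7 = 14.

14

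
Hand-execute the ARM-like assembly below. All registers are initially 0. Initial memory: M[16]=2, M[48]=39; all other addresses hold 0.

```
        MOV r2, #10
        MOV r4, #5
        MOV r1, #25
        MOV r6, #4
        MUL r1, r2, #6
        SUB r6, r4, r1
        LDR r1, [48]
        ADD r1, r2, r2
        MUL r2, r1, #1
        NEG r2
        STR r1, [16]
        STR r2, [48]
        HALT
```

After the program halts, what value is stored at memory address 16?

20

after MOV r2, #10: r2=10
after MOV r4, #5: r4=5
after MOV r1, #25: r1=25
after MOV r6, #4: r6=4
after MUL r1, r2, #6: r1=10*6=60
after SUB r6, r4, r1: r6=5-60=-55
after LDR r1, [48]: r1=M[48]=39
after ADD r1, r2, r2: r1=10+10=20
after MUL r2, r1, #1: r2=20*1=20
after NEG r2: r2=-(20)=-20
STR r1, [16] → M[16]=20
STR r2, [48] → M[48]=-20
halt.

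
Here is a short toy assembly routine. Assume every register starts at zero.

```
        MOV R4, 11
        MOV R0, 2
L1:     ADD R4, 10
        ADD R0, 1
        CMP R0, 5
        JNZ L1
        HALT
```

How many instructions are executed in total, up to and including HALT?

MOV R4, 11 → R4=11
MOV R0, 2 → R0=2
ADD R4, 10 → R4=11+10=21
ADD R0, 1 → R0=2+1=3
CMP R0, 5  (cmp 3,5)
JNZ L1: taken
ADD R4, 10 → R4=21+10=31
ADD R0, 1 → R0=3+1=4
CMP R0, 5  (cmp 4,5)
JNZ L1: taken
ADD R4, 10 → R4=31+10=41
ADD R0, 1 → R0=4+1=5
CMP R0, 5  (cmp 5,5)
JNZ L1: not taken
halt.
Total executed instructions: 15.

15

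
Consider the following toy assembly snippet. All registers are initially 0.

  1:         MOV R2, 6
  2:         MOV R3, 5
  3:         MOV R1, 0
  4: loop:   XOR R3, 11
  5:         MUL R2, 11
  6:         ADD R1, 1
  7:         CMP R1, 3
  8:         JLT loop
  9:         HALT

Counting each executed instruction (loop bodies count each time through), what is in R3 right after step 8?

R2=6
R3=5
R1=0
R3=5^11=14
R2=6*11=66
R1=0+1=1
CMP R1, 3  (cmp 1,3)
JLT loop: taken
After step 8: R3 = 14.

14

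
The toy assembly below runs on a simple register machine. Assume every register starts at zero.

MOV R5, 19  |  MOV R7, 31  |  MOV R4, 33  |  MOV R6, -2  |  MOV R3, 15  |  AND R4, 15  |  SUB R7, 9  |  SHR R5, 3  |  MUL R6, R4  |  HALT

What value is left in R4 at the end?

1

after MOV R5, 19: R5=19
after MOV R7, 31: R7=31
after MOV R4, 33: R4=33
after MOV R6, -2: R6=-2
after MOV R3, 15: R3=15
after AND R4, 15: R4=33&15=1
after SUB R7, 9: R7=31-9=22
after SHR R5, 3: R5=19>>3=2
after MUL R6, R4: R6=(-2)*1=-2
halt.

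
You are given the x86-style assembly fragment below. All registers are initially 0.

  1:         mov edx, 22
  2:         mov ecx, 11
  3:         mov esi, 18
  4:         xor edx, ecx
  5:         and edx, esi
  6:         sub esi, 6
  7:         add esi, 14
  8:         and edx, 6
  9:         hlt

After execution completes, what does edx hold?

mov edx, 22 → edx=22
mov ecx, 11 → ecx=11
mov esi, 18 → esi=18
xor edx, ecx → edx=22^11=29
and edx, esi → edx=29&18=16
sub esi, 6 → esi=18-6=12
add esi, 14 → esi=12+14=26
and edx, 6 → edx=16&6=0
halt.

0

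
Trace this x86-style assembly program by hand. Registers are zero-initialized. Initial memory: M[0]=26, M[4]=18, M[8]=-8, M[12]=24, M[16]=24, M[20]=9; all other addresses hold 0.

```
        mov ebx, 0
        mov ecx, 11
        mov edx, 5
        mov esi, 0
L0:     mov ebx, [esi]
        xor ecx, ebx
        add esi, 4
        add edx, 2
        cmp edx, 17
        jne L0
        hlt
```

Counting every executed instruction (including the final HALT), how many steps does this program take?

ebx=0
ecx=11
edx=5
esi=0
ebx=M[0]=26
ecx=11^26=17
esi=0+4=4
edx=5+2=7
cmp edx, 17  (cmp 7,17)
jne L0: taken
ebx=M[4]=18
ecx=17^18=3
esi=4+4=8
edx=7+2=9
cmp edx, 17  (cmp 9,17)
jne L0: taken
ebx=M[8]=-8
ecx=3^(-8)=-5
esi=8+4=12
edx=9+2=11
cmp edx, 17  (cmp 11,17)
jne L0: taken
ebx=M[12]=24
ecx=(-5)^24=-29
esi=12+4=16
edx=11+2=13
cmp edx, 17  (cmp 13,17)
jne L0: taken
ebx=M[16]=24
ecx=(-29)^24=-5
esi=16+4=20
edx=13+2=15
cmp edx, 17  (cmp 15,17)
jne L0: taken
ebx=M[20]=9
ecx=(-5)^9=-14
esi=20+4=24
edx=15+2=17
cmp edx, 17  (cmp 17,17)
jne L0: not taken
halt.
Total executed instructions: 41.

41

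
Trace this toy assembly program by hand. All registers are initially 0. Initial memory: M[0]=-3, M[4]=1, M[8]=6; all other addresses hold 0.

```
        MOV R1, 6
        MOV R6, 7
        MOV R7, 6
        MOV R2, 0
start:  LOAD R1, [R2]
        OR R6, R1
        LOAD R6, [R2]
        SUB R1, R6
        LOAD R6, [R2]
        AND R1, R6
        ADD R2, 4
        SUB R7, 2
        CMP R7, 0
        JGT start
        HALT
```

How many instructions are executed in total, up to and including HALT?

35

MOV R1, 6 → R1=6
MOV R6, 7 → R6=7
MOV R7, 6 → R7=6
MOV R2, 0 → R2=0
LOAD R1, [R2] → R1=M[0]=-3
OR R6, R1 → R6=7|(-3)=-1
LOAD R6, [R2] → R6=M[0]=-3
SUB R1, R6 → R1=(-3)-(-3)=0
LOAD R6, [R2] → R6=M[0]=-3
AND R1, R6 → R1=0&(-3)=0
ADD R2, 4 → R2=0+4=4
SUB R7, 2 → R7=6-2=4
CMP R7, 0  (cmp 4,0)
JGT start: taken
LOAD R1, [R2] → R1=M[4]=1
OR R6, R1 → R6=(-3)|1=-3
LOAD R6, [R2] → R6=M[4]=1
SUB R1, R6 → R1=1-1=0
LOAD R6, [R2] → R6=M[4]=1
AND R1, R6 → R1=0&1=0
ADD R2, 4 → R2=4+4=8
SUB R7, 2 → R7=4-2=2
CMP R7, 0  (cmp 2,0)
JGT start: taken
LOAD R1, [R2] → R1=M[8]=6
OR R6, R1 → R6=1|6=7
LOAD R6, [R2] → R6=M[8]=6
SUB R1, R6 → R1=6-6=0
LOAD R6, [R2] → R6=M[8]=6
AND R1, R6 → R1=0&6=0
ADD R2, 4 → R2=8+4=12
SUB R7, 2 → R7=2-2=0
CMP R7, 0  (cmp 0,0)
JGT start: not taken
halt.
Total executed instructions: 35.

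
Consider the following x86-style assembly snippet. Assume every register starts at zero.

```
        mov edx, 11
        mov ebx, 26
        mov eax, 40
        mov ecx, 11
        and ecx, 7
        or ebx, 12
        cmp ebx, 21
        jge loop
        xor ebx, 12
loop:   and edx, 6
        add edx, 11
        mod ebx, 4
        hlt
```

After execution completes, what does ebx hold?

edx=11
ebx=26
eax=40
ecx=11
ecx=11&7=3
ebx=26|12=30
cmp ebx, 21  (cmp 30,21)
jge loop: taken
edx=11&6=2
edx=2+11=13
ebx=30%4=2
halt.

2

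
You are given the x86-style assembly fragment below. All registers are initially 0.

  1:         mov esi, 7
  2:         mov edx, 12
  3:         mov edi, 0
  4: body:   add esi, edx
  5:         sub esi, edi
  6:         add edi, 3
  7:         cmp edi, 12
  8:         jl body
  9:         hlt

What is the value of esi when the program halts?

mov esi, 7 → esi=7
mov edx, 12 → edx=12
mov edi, 0 → edi=0
add esi, edx → esi=7+12=19
sub esi, edi → esi=19-0=19
add edi, 3 → edi=0+3=3
cmp edi, 12  (cmp 3,12)
jl body: taken
add esi, edx → esi=19+12=31
sub esi, edi → esi=31-3=28
add edi, 3 → edi=3+3=6
cmp edi, 12  (cmp 6,12)
jl body: taken
add esi, edx → esi=28+12=40
sub esi, edi → esi=40-6=34
add edi, 3 → edi=6+3=9
cmp edi, 12  (cmp 9,12)
jl body: taken
add esi, edx → esi=34+12=46
sub esi, edi → esi=46-9=37
add edi, 3 → edi=9+3=12
cmp edi, 12  (cmp 12,12)
jl body: not taken
halt.

37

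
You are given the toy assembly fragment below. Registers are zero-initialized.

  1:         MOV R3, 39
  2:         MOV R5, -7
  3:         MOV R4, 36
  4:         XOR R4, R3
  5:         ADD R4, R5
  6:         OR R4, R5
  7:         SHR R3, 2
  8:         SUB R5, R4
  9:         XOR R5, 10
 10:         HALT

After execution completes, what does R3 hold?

MOV R3, 39 → R3=39
MOV R5, -7 → R5=-7
MOV R4, 36 → R4=36
XOR R4, R3 → R4=36^39=3
ADD R4, R5 → R4=3+(-7)=-4
OR R4, R5 → R4=(-4)|(-7)=-3
SHR R3, 2 → R3=39>>2=9
SUB R5, R4 → R5=(-7)-(-3)=-4
XOR R5, 10 → R5=(-4)^10=-10
halt.

9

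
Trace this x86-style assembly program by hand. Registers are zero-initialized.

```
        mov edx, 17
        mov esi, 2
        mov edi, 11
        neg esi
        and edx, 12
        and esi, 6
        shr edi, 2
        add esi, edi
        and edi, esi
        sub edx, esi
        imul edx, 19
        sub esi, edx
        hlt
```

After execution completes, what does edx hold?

mov edx, 17 → edx=17
mov esi, 2 → esi=2
mov edi, 11 → edi=11
neg esi → esi=-(2)=-2
and edx, 12 → edx=17&12=0
and esi, 6 → esi=(-2)&6=6
shr edi, 2 → edi=11>>2=2
add esi, edi → esi=6+2=8
and edi, esi → edi=2&8=0
sub edx, esi → edx=0-8=-8
imul edx, 19 → edx=(-8)*19=-152
sub esi, edx → esi=8-(-152)=160
halt.

-152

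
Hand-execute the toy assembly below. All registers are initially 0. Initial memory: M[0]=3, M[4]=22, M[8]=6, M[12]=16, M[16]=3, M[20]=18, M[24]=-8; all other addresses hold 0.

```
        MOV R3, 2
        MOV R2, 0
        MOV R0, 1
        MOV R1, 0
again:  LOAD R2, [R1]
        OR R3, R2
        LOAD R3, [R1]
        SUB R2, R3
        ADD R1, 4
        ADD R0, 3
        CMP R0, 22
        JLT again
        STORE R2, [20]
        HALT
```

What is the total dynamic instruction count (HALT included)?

R3=2
R2=0
R0=1
R1=0
R2=M[0]=3
R3=2|3=3
R3=M[0]=3
R2=3-3=0
R1=0+4=4
R0=1+3=4
CMP R0, 22  (cmp 4,22)
JLT again: taken
R2=M[4]=22
R3=3|22=23
R3=M[4]=22
R2=22-22=0
R1=4+4=8
R0=4+3=7
CMP R0, 22  (cmp 7,22)
JLT again: taken
R2=M[8]=6
R3=22|6=22
R3=M[8]=6
R2=6-6=0
R1=8+4=12
R0=7+3=10
CMP R0, 22  (cmp 10,22)
JLT again: taken
R2=M[12]=16
R3=6|16=22
R3=M[12]=16
R2=16-16=0
R1=12+4=16
R0=10+3=13
CMP R0, 22  (cmp 13,22)
JLT again: taken
R2=M[16]=3
R3=16|3=19
R3=M[16]=3
R2=3-3=0
R1=16+4=20
R0=13+3=16
CMP R0, 22  (cmp 16,22)
JLT again: taken
R2=M[20]=18
R3=3|18=19
R3=M[20]=18
R2=18-18=0
R1=20+4=24
R0=16+3=19
CMP R0, 22  (cmp 19,22)
JLT again: taken
R2=M[24]=-8
R3=18|(-8)=-6
R3=M[24]=-8
R2=(-8)-(-8)=0
R1=24+4=28
R0=19+3=22
CMP R0, 22  (cmp 22,22)
JLT again: not taken
STORE R2, [20] → M[20]=0
halt.
Total executed instructions: 62.

62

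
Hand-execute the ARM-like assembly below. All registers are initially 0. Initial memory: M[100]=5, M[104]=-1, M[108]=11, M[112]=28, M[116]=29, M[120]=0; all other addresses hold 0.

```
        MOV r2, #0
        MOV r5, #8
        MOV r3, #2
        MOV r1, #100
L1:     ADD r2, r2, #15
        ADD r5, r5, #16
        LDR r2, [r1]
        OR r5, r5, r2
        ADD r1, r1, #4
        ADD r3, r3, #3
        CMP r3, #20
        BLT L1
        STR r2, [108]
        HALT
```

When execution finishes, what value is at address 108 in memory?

after MOV r2, #0: r2=0
after MOV r5, #8: r5=8
after MOV r3, #2: r3=2
after MOV r1, #100: r1=100
after ADD r2, r2, #15: r2=0+15=15
after ADD r5, r5, #16: r5=8+16=24
after LDR r2, [r1]: r2=M[100]=5
after OR r5, r5, r2: r5=24|5=29
after ADD r1, r1, #4: r1=100+4=104
after ADD r3, r3, #3: r3=2+3=5
CMP r3, #20  (cmp 5,20)
BLT L1: taken
after ADD r2, r2, #15: r2=5+15=20
after ADD r5, r5, #16: r5=29+16=45
after LDR r2, [r1]: r2=M[104]=-1
after OR r5, r5, r2: r5=45|(-1)=-1
after ADD r1, r1, #4: r1=104+4=108
after ADD r3, r3, #3: r3=5+3=8
CMP r3, #20  (cmp 8,20)
BLT L1: taken
after ADD r2, r2, #15: r2=(-1)+15=14
after ADD r5, r5, #16: r5=(-1)+16=15
after LDR r2, [r1]: r2=M[108]=11
after OR r5, r5, r2: r5=15|11=15
after ADD r1, r1, #4: r1=108+4=112
after ADD r3, r3, #3: r3=8+3=11
CMP r3, #20  (cmp 11,20)
BLT L1: taken
after ADD r2, r2, #15: r2=11+15=26
after ADD r5, r5, #16: r5=15+16=31
after LDR r2, [r1]: r2=M[112]=28
after OR r5, r5, r2: r5=31|28=31
after ADD r1, r1, #4: r1=112+4=116
after ADD r3, r3, #3: r3=11+3=14
CMP r3, #20  (cmp 14,20)
BLT L1: taken
after ADD r2, r2, #15: r2=28+15=43
after ADD r5, r5, #16: r5=31+16=47
after LDR r2, [r1]: r2=M[116]=29
after OR r5, r5, r2: r5=47|29=63
after ADD r1, r1, #4: r1=116+4=120
after ADD r3, r3, #3: r3=14+3=17
CMP r3, #20  (cmp 17,20)
BLT L1: taken
after ADD r2, r2, #15: r2=29+15=44
after ADD r5, r5, #16: r5=63+16=79
after LDR r2, [r1]: r2=M[120]=0
after OR r5, r5, r2: r5=79|0=79
after ADD r1, r1, #4: r1=120+4=124
after ADD r3, r3, #3: r3=17+3=20
CMP r3, #20  (cmp 20,20)
BLT L1: not taken
STR r2, [108] → M[108]=0
halt.

0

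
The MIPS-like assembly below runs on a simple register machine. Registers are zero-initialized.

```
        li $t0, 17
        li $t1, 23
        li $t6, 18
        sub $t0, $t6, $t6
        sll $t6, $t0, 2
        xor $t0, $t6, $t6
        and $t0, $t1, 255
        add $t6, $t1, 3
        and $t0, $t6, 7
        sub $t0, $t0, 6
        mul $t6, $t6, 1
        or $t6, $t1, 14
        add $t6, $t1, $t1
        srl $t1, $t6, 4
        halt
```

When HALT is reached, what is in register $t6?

after li $t0, 17: $t0=17
after li $t1, 23: $t1=23
after li $t6, 18: $t6=18
after sub $t0, $t6, $t6: $t0=18-18=0
after sll $t6, $t0, 2: $t6=0<<2=0
after xor $t0, $t6, $t6: $t0=0^0=0
after and $t0, $t1, 255: $t0=23&255=23
after add $t6, $t1, 3: $t6=23+3=26
after and $t0, $t6, 7: $t0=26&7=2
after sub $t0, $t0, 6: $t0=2-6=-4
after mul $t6, $t6, 1: $t6=26*1=26
after or $t6, $t1, 14: $t6=23|14=31
after add $t6, $t1, $t1: $t6=23+23=46
after srl $t1, $t6, 4: $t1=46>>4=2
halt.

46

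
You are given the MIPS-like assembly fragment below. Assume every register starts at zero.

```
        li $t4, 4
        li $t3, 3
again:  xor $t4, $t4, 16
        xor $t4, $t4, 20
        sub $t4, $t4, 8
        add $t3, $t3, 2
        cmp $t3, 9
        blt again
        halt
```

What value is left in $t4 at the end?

-24

li $t4, 4 → $t4=4
li $t3, 3 → $t3=3
xor $t4, $t4, 16 → $t4=4^16=20
xor $t4, $t4, 20 → $t4=20^20=0
sub $t4, $t4, 8 → $t4=0-8=-8
add $t3, $t3, 2 → $t3=3+2=5
cmp $t3, 9  (cmp 5,9)
blt again: taken
xor $t4, $t4, 16 → $t4=(-8)^16=-24
xor $t4, $t4, 20 → $t4=(-24)^20=-4
sub $t4, $t4, 8 → $t4=(-4)-8=-12
add $t3, $t3, 2 → $t3=5+2=7
cmp $t3, 9  (cmp 7,9)
blt again: taken
xor $t4, $t4, 16 → $t4=(-12)^16=-28
xor $t4, $t4, 20 → $t4=(-28)^20=-16
sub $t4, $t4, 8 → $t4=(-16)-8=-24
add $t3, $t3, 2 → $t3=7+2=9
cmp $t3, 9  (cmp 9,9)
blt again: not taken
halt.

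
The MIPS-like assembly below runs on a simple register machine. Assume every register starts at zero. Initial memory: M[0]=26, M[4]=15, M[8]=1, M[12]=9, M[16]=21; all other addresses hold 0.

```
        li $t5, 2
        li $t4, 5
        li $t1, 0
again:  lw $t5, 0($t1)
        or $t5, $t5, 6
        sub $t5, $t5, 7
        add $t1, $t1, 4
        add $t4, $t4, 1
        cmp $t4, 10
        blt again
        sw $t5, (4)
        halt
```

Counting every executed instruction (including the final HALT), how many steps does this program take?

40

after li $t5, 2: $t5=2
after li $t4, 5: $t4=5
after li $t1, 0: $t1=0
after lw $t5, 0($t1): $t5=M[0]=26
after or $t5, $t5, 6: $t5=26|6=30
after sub $t5, $t5, 7: $t5=30-7=23
after add $t1, $t1, 4: $t1=0+4=4
after add $t4, $t4, 1: $t4=5+1=6
cmp $t4, 10  (cmp 6,10)
blt again: taken
after lw $t5, 0($t1): $t5=M[4]=15
after or $t5, $t5, 6: $t5=15|6=15
after sub $t5, $t5, 7: $t5=15-7=8
after add $t1, $t1, 4: $t1=4+4=8
after add $t4, $t4, 1: $t4=6+1=7
cmp $t4, 10  (cmp 7,10)
blt again: taken
after lw $t5, 0($t1): $t5=M[8]=1
after or $t5, $t5, 6: $t5=1|6=7
after sub $t5, $t5, 7: $t5=7-7=0
after add $t1, $t1, 4: $t1=8+4=12
after add $t4, $t4, 1: $t4=7+1=8
cmp $t4, 10  (cmp 8,10)
blt again: taken
after lw $t5, 0($t1): $t5=M[12]=9
after or $t5, $t5, 6: $t5=9|6=15
after sub $t5, $t5, 7: $t5=15-7=8
after add $t1, $t1, 4: $t1=12+4=16
after add $t4, $t4, 1: $t4=8+1=9
cmp $t4, 10  (cmp 9,10)
blt again: taken
after lw $t5, 0($t1): $t5=M[16]=21
after or $t5, $t5, 6: $t5=21|6=23
after sub $t5, $t5, 7: $t5=23-7=16
after add $t1, $t1, 4: $t1=16+4=20
after add $t4, $t4, 1: $t4=9+1=10
cmp $t4, 10  (cmp 10,10)
blt again: not taken
sw $t5, (4) → M[4]=16
halt.
Total executed instructions: 40.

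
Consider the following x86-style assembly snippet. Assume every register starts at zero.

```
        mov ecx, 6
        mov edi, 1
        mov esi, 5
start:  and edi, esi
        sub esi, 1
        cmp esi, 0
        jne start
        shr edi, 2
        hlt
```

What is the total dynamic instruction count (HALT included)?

25

mov ecx, 6 → ecx=6
mov edi, 1 → edi=1
mov esi, 5 → esi=5
and edi, esi → edi=1&5=1
sub esi, 1 → esi=5-1=4
cmp esi, 0  (cmp 4,0)
jne start: taken
and edi, esi → edi=1&4=0
sub esi, 1 → esi=4-1=3
cmp esi, 0  (cmp 3,0)
jne start: taken
and edi, esi → edi=0&3=0
sub esi, 1 → esi=3-1=2
cmp esi, 0  (cmp 2,0)
jne start: taken
and edi, esi → edi=0&2=0
sub esi, 1 → esi=2-1=1
cmp esi, 0  (cmp 1,0)
jne start: taken
and edi, esi → edi=0&1=0
sub esi, 1 → esi=1-1=0
cmp esi, 0  (cmp 0,0)
jne start: not taken
shr edi, 2 → edi=0>>2=0
halt.
Total executed instructions: 25.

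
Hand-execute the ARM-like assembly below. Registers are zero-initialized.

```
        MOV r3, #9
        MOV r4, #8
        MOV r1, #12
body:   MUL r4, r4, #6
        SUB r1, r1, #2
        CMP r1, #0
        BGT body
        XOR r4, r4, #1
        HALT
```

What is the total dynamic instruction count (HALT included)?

29

r3=9
r4=8
r1=12
r4=8*6=48
r1=12-2=10
CMP r1, #0  (cmp 10,0)
BGT body: taken
r4=48*6=288
r1=10-2=8
CMP r1, #0  (cmp 8,0)
BGT body: taken
r4=288*6=1728
r1=8-2=6
CMP r1, #0  (cmp 6,0)
BGT body: taken
r4=1728*6=10368
r1=6-2=4
CMP r1, #0  (cmp 4,0)
BGT body: taken
r4=10368*6=62208
r1=4-2=2
CMP r1, #0  (cmp 2,0)
BGT body: taken
r4=62208*6=373248
r1=2-2=0
CMP r1, #0  (cmp 0,0)
BGT body: not taken
r4=373248^1=373249
halt.
Total executed instructions: 29.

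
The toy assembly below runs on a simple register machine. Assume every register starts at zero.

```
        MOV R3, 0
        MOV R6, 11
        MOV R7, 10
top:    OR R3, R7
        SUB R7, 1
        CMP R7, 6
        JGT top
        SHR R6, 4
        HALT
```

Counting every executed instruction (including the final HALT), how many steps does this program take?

21

MOV R3, 0 → R3=0
MOV R6, 11 → R6=11
MOV R7, 10 → R7=10
OR R3, R7 → R3=0|10=10
SUB R7, 1 → R7=10-1=9
CMP R7, 6  (cmp 9,6)
JGT top: taken
OR R3, R7 → R3=10|9=11
SUB R7, 1 → R7=9-1=8
CMP R7, 6  (cmp 8,6)
JGT top: taken
OR R3, R7 → R3=11|8=11
SUB R7, 1 → R7=8-1=7
CMP R7, 6  (cmp 7,6)
JGT top: taken
OR R3, R7 → R3=11|7=15
SUB R7, 1 → R7=7-1=6
CMP R7, 6  (cmp 6,6)
JGT top: not taken
SHR R6, 4 → R6=11>>4=0
halt.
Total executed instructions: 21.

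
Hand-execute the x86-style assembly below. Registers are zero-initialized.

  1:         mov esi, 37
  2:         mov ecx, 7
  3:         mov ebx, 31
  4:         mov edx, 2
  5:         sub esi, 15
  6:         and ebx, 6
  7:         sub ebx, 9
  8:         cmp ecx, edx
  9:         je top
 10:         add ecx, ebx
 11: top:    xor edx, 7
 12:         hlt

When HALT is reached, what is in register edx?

5

esi=37
ecx=7
ebx=31
edx=2
esi=37-15=22
ebx=31&6=6
ebx=6-9=-3
cmp ecx, edx  (cmp 7,2)
je top: not taken
ecx=7+(-3)=4
edx=2^7=5
halt.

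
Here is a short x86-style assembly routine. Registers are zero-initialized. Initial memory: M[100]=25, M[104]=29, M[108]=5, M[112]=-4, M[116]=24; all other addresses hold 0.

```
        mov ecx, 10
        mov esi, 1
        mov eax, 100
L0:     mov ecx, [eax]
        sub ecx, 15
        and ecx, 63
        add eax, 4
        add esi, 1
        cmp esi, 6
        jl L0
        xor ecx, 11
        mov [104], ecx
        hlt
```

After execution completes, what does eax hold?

120

mov ecx, 10 → ecx=10
mov esi, 1 → esi=1
mov eax, 100 → eax=100
mov ecx, [eax] → ecx=M[100]=25
sub ecx, 15 → ecx=25-15=10
and ecx, 63 → ecx=10&63=10
add eax, 4 → eax=100+4=104
add esi, 1 → esi=1+1=2
cmp esi, 6  (cmp 2,6)
jl L0: taken
mov ecx, [eax] → ecx=M[104]=29
sub ecx, 15 → ecx=29-15=14
and ecx, 63 → ecx=14&63=14
add eax, 4 → eax=104+4=108
add esi, 1 → esi=2+1=3
cmp esi, 6  (cmp 3,6)
jl L0: taken
mov ecx, [eax] → ecx=M[108]=5
sub ecx, 15 → ecx=5-15=-10
and ecx, 63 → ecx=(-10)&63=54
add eax, 4 → eax=108+4=112
add esi, 1 → esi=3+1=4
cmp esi, 6  (cmp 4,6)
jl L0: taken
mov ecx, [eax] → ecx=M[112]=-4
sub ecx, 15 → ecx=(-4)-15=-19
and ecx, 63 → ecx=(-19)&63=45
add eax, 4 → eax=112+4=116
add esi, 1 → esi=4+1=5
cmp esi, 6  (cmp 5,6)
jl L0: taken
mov ecx, [eax] → ecx=M[116]=24
sub ecx, 15 → ecx=24-15=9
and ecx, 63 → ecx=9&63=9
add eax, 4 → eax=116+4=120
add esi, 1 → esi=5+1=6
cmp esi, 6  (cmp 6,6)
jl L0: not taken
xor ecx, 11 → ecx=9^11=2
mov [104], ecx → M[104]=2
halt.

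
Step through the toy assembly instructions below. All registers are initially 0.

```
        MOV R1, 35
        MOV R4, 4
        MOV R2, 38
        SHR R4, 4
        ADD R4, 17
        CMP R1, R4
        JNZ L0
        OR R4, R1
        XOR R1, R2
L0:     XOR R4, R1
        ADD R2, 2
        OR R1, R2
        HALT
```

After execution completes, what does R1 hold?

after MOV R1, 35: R1=35
after MOV R4, 4: R4=4
after MOV R2, 38: R2=38
after SHR R4, 4: R4=4>>4=0
after ADD R4, 17: R4=0+17=17
CMP R1, R4  (cmp 35,17)
JNZ L0: taken
after XOR R4, R1: R4=17^35=50
after ADD R2, 2: R2=38+2=40
after OR R1, R2: R1=35|40=43
halt.

43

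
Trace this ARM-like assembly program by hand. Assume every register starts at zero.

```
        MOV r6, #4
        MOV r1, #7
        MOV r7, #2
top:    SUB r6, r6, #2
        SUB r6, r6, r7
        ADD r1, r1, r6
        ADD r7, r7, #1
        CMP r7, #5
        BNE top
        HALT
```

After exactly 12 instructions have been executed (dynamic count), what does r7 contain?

3

after MOV r6, #4: r6=4
after MOV r1, #7: r1=7
after MOV r7, #2: r7=2
after SUB r6, r6, #2: r6=4-2=2
after SUB r6, r6, r7: r6=2-2=0
after ADD r1, r1, r6: r1=7+0=7
after ADD r7, r7, #1: r7=2+1=3
CMP r7, #5  (cmp 3,5)
BNE top: taken
after SUB r6, r6, #2: r6=0-2=-2
after SUB r6, r6, r7: r6=(-2)-3=-5
after ADD r1, r1, r6: r1=7+(-5)=2
After step 12: r7 = 3.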